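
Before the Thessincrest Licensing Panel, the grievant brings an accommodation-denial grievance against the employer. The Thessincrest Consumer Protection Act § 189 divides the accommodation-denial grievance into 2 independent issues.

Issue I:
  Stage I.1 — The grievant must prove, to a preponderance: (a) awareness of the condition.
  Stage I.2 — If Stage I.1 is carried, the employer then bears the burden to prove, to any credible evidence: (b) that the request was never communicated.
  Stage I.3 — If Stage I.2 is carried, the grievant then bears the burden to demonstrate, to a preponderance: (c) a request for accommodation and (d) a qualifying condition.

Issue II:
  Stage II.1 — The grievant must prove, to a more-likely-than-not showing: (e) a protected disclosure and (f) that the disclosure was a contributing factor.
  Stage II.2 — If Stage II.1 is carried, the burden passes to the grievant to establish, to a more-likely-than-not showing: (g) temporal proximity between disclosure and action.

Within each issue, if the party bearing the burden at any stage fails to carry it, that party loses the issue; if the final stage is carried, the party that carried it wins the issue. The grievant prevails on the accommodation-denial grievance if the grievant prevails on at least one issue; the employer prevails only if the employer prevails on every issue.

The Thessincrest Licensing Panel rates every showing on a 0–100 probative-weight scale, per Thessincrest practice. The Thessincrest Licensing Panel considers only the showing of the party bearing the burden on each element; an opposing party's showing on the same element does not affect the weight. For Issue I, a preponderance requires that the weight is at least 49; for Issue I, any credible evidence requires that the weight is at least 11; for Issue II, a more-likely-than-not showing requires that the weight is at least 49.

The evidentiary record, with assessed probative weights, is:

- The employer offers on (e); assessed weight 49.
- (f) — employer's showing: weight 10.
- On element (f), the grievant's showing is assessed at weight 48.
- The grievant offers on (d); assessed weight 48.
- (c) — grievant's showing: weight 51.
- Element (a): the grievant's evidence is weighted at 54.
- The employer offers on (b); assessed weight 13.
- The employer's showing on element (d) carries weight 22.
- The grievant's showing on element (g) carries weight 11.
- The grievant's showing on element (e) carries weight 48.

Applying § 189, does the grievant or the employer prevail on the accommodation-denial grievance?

employer

— Issue I —
At Stage I.1 the grievant must meet a preponderance (weight is at least 49): on (a) the weight is 54, which does reach 49, so (a) meets the standard.
  Stage I.1 is satisfied; the onus moves to the employer.
At Stage I.2 the employer must meet any credible evidence (weight is at least 11): on (b) the weight is 13, which does reach 11, so (b) meets the standard.
  All elements met. The burden passes to the grievant.
At Stage I.3 the grievant must meet a preponderance (weight is at least 49): on (c) the weight is 51, ≥ 49, so (c) meets the standard; on (d) the weight is 48 (the employer's 22 is given no effect), < 49, so (d) does not meet the standard.
  Not every element is met, so the grievant fails to carry Stage I.3.
The employer prevails on this issue.
— Issue II —
At Stage II.1 the grievant must meet a more-likely-than-not showing (weight is at least 49): on (e) the weight is 48 (the employer's 49 is given no effect), < 49, so (e) does not meet the standard; on (f) the weight is 48 (the employer's 10 is given no effect), < 49, so (f) does not meet the standard.
  Stage II.1 not carried; the grievant fails its burden.
The employer prevails on this issue.
Per-issue: Issue I → employer; Issue II → employer. The grievant must prevail on at least one issue; overall, the employer prevails.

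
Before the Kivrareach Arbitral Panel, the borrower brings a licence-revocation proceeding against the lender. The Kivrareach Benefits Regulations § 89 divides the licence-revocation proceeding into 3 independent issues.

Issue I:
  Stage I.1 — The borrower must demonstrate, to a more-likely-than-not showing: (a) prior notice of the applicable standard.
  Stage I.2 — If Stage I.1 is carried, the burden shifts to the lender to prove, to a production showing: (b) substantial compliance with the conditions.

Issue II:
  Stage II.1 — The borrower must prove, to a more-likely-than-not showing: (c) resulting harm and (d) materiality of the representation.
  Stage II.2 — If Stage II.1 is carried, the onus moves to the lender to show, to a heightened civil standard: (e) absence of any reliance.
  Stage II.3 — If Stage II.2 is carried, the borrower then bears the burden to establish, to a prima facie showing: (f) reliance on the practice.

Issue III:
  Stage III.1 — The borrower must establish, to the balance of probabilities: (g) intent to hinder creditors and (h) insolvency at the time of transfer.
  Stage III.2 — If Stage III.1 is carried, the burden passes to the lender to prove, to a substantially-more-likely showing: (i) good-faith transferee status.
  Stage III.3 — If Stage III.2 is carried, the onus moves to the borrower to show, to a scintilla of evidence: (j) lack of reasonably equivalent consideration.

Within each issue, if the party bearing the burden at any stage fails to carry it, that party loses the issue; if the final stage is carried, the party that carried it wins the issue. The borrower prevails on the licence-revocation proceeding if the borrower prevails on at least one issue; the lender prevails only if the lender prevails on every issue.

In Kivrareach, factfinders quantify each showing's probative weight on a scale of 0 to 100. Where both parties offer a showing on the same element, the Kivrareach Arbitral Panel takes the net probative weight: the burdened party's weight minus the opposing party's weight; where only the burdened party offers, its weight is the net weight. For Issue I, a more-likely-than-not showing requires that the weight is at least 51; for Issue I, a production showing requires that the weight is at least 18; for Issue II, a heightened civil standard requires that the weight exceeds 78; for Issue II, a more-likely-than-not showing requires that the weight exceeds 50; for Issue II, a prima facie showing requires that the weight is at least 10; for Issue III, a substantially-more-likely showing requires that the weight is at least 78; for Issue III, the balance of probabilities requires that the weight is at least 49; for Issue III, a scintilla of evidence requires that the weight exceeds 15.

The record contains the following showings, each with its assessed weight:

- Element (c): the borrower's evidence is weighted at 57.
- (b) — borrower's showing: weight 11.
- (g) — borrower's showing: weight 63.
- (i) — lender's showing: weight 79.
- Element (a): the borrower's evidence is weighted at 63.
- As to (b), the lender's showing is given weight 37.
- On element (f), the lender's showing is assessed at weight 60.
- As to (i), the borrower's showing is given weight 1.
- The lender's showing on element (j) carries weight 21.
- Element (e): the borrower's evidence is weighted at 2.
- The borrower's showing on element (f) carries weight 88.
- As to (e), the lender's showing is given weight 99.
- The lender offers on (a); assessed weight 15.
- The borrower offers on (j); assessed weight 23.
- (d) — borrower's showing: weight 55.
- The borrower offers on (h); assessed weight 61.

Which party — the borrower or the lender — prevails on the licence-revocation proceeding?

— Issue I —
Stage I.1 — burden on borrower; standard: a more-likely-than-not showing (weight is at least 51).
    (a): 63 − 15 = 48 < 51 [not met]
  Not every element is met, so the borrower fails to carry Stage I.1.
The analysis ends at Stage I.1; the lender prevails on this issue.
— Issue II —
Stage II.1 — burden on borrower; standard: a more-likely-than-not showing (weight exceeds 50).
    (c): 57 > 50 [met]
    (d): 55 > 50 [met]
  Stage II.1 carried; the burden shifts to the lender.
Stage II.2 — burden on lender; standard: a heightened civil standard (weight exceeds 78).
    (e): 99 − 2 = 97 > 78 [met]
  Stage II.2 is satisfied; the onus moves to the borrower.
Stage II.3 — burden on borrower; standard: a prima facie showing (weight is at least 10).
    (f): 88 − 60 = 28 ≥ 10 [met]
  Stage II.3 carried; the final stage is satisfied.
All stages carried — the borrower prevails on this issue.
— Issue III —
Stage III.1 (borrower, the balance of probabilities, weight is at least 49): (g) 63 ≥ 49 — meets; (h) 61 ≥ 49 — meets.
  All elements met. The burden passes to the lender.
Stage III.2 (lender, a substantially-more-likely showing, weight is at least 78): (i) net 79−1=78 ≥ 78 — meets.
  All elements met. The burden passes to the borrower.
Stage III.3 (borrower, a scintilla of evidence, weight exceeds 15): (j) net 23−21=2 ≤ 15 — fails.
  Not every element is met, so the borrower fails to carry Stage III.3.
The analysis ends at Stage III.3; the lender prevails on this issue.
Per-issue: Issue I → lender; Issue II → borrower; Issue III → lender. The borrower must prevail on at least one issue; overall, the borrower prevails.

borrower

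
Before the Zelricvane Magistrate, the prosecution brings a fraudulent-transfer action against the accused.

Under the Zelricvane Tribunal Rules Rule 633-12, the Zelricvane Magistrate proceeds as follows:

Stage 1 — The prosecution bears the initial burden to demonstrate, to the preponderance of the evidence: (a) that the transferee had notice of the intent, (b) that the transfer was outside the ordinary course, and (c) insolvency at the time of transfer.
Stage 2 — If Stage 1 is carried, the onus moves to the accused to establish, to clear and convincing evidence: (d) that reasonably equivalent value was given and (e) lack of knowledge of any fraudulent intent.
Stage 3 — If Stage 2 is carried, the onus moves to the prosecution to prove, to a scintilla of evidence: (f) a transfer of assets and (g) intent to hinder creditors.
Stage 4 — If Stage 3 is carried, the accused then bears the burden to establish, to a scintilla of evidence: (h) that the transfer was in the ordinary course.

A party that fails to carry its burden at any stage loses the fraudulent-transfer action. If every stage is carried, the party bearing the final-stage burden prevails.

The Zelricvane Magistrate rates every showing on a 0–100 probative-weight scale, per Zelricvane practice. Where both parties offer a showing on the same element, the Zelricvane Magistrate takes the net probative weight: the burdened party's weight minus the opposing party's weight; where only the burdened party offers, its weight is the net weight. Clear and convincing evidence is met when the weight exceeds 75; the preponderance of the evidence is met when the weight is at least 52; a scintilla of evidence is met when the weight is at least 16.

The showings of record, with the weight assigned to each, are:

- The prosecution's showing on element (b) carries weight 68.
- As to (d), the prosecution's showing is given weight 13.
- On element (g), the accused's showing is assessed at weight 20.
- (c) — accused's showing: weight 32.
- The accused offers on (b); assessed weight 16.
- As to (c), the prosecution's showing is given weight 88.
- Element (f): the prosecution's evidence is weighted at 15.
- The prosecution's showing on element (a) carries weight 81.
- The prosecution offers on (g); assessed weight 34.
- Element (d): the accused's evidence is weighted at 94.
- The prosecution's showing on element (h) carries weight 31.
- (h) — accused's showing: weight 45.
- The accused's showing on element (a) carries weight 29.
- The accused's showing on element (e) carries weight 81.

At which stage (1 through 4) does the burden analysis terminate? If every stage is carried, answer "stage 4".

At Stage 1 the prosecution must meet the preponderance of the evidence (weight is at least 52): on (a) the weight is 81 less the opposing 29 gives net 52, ≥ 52, so (a) meets the standard; on (b) the weight is 68 less the opposing 16 gives net 52, ≥ 52, so (b) meets the standard; on (c) the weight is 88 less the opposing 32 gives net 56, which does reach 52, so (c) meets the standard.
  Stage 1 is satisfied; the onus moves to the accused.
At Stage 2 the accused must meet clear and convincing evidence (weight exceeds 75): on (d) the weight is 94 less the opposing 13 gives net 81, which does exceed 75, so (d) meets the standard; on (e) the weight is 81, which does exceed 75, so (e) meets the standard.
  Stage 2 is satisfied; the onus moves to the prosecution.
At Stage 3 the prosecution must meet a scintilla of evidence (weight is at least 16): on (f) the weight is 15, < 16, so (f) does not meet the standard; on (g) the weight is 34 less the opposing 20 gives net 14, < 16, so (g) does not meet the standard.
  Stage 3 not carried; the prosecution fails its burden.
The analysis ends at Stage 3; the accused prevails.

stage 3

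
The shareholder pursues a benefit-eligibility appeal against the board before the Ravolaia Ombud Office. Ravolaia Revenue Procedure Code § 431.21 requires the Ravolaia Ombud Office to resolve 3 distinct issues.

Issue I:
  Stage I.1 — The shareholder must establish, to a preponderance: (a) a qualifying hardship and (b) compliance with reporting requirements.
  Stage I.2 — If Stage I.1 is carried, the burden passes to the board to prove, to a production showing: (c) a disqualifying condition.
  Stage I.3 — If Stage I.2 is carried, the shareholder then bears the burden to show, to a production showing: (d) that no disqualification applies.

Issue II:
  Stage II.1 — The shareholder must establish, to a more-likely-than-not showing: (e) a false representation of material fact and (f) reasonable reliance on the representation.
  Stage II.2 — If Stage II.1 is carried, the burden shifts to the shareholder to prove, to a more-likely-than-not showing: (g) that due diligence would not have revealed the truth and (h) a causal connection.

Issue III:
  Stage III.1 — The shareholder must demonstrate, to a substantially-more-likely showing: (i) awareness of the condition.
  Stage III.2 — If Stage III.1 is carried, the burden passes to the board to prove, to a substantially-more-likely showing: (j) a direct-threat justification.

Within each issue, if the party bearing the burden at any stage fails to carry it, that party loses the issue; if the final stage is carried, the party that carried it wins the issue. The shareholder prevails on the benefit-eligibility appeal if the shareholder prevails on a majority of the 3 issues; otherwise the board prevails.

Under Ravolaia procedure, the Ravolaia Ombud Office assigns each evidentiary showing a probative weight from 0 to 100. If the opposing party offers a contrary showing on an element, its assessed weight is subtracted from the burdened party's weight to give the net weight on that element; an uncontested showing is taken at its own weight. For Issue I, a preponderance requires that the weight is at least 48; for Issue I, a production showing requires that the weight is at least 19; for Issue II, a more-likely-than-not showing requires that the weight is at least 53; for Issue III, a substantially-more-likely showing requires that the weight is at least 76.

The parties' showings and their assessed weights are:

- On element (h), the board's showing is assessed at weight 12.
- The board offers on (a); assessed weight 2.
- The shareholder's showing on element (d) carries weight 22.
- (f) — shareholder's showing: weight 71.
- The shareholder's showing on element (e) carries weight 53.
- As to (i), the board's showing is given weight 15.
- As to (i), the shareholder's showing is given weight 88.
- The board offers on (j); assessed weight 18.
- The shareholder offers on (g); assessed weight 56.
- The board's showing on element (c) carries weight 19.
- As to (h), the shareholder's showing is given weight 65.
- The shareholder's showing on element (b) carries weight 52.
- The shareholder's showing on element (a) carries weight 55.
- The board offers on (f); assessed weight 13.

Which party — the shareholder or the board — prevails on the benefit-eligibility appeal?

— Issue I —
Stage I.1 — burden on shareholder; standard: a preponderance (weight is at least 48).
    (a): 55 − 2 = 53 ≥ 48 [met]
    (b): 52 ≥ 48 [met]
  Stage I.1 carried; the burden shifts to the board.
Stage I.2 — burden on board; standard: a production showing (weight is at least 19).
    (c): 19 ≥ 19 [met]
  The board carries Stage I.2; the shareholder now bears the burden.
Stage I.3 — burden on shareholder; standard: a production showing (weight is at least 19).
    (d): 22 ≥ 19 [met]
  All elements met at the final stage.
With every stage satisfied, the shareholder prevails on this issue.
— Issue II —
Stage II.1 (shareholder, a more-likely-than-not showing, weight is at least 53): (e) 53 ≥ 53 — meets; (f) net 71−13=58 ≥ 53 — meets.
  All elements met. The shareholder retains the burden for Stage II.2.
Stage II.2 (shareholder, a more-likely-than-not showing, weight is at least 53): (g) 56 ≥ 53 — meets; (h) net 65−12=53 ≥ 53 — meets.
  All elements met at the final stage.
Every stage carried; the shareholder prevails on this issue.
— Issue III —
Stage III.1 (shareholder, a substantially-more-likely showing, weight is at least 76): (i) net 88−15=73 < 76 — fails.
  The shareholder does not carry Stage III.1.
The analysis ends at Stage III.1; the board prevails on this issue.
Per-issue: Issue I → shareholder; Issue II → shareholder; Issue III → board. The shareholder must prevail on a majority of issues; overall, the shareholder prevails.

shareholder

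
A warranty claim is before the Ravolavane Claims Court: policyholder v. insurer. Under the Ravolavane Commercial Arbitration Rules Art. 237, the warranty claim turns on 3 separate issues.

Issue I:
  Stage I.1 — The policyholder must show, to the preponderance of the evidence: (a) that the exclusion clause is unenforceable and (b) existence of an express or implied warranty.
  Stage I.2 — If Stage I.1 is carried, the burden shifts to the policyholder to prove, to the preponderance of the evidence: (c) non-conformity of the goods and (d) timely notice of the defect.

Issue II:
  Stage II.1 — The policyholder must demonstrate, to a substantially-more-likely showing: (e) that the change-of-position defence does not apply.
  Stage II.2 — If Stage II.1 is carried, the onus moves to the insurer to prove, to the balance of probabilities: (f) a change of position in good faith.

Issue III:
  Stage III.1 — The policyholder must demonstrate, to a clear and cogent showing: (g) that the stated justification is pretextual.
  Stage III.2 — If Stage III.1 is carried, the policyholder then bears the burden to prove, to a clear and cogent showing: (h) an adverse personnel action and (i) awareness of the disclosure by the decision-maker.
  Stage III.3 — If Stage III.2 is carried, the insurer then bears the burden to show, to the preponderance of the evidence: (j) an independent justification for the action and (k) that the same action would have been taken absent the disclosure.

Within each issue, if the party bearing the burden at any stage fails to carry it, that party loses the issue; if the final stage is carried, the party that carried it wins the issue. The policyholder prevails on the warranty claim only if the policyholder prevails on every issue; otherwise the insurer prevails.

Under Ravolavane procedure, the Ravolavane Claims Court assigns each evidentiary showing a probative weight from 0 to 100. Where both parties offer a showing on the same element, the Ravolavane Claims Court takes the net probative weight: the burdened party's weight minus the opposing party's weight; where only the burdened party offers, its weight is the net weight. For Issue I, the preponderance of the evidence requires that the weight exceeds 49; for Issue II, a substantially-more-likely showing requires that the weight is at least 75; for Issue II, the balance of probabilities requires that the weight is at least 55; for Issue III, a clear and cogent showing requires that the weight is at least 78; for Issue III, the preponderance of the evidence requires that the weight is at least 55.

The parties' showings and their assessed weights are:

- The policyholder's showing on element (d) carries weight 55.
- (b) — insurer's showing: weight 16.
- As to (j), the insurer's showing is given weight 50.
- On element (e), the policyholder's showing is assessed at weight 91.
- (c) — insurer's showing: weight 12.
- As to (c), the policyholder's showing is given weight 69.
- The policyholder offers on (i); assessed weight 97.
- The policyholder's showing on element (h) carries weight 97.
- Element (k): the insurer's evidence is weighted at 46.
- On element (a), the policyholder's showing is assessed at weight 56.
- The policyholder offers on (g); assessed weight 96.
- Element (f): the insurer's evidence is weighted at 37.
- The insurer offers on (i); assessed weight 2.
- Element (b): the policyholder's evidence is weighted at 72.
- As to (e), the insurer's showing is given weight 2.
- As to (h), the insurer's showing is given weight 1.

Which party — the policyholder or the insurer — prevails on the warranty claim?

policyholder

— Issue I —
Stage I.1 — burden on policyholder; standard: the preponderance of the evidence (weight exceeds 49).
    (a): 56 > 49 [met]
    (b): 72 − 16 = 56 > 49 [met]
  Stage I.1 carried; the burden remains with the policyholder.
Stage I.2 — burden on policyholder; standard: the preponderance of the evidence (weight exceeds 49).
    (c): 69 − 12 = 57 > 49 [met]
    (d): 55 > 49 [met]
  All elements met at the final stage.
With every stage satisfied, the policyholder prevails on this issue.
— Issue II —
Stage II.1 — burden on policyholder; standard: a substantially-more-likely showing (weight is at least 75).
    (e): 91 − 2 = 89 ≥ 75 [met]
  The policyholder carries Stage II.1; the insurer now bears the burden.
Stage II.2 — burden on insurer; standard: the balance of probabilities (weight is at least 55).
    (f): 37 < 55 [not met]
  Not every element is met, so the insurer fails to carry Stage II.2.
So the policyholder prevails on this issue.
— Issue III —
Stage III.1 (policyholder, a clear and cogent showing, weight is at least 78): (g) 96 ≥ 78 — meets.
  All elements met. The policyholder retains the burden for Stage III.2.
Stage III.2 (policyholder, a clear and cogent showing, weight is at least 78): (h) net 97−1=96 ≥ 78 — meets; (i) net 97−2=95 ≥ 78 — meets.
  The policyholder carries Stage III.2; the insurer now bears the burden.
Stage III.3 (insurer, the preponderance of the evidence, weight is at least 55): (j) 50 < 55 — fails; (k) 46 < 55 — fails.
  The insurer does not carry Stage III.3.
The analysis ends at Stage III.3; the policyholder prevails on this issue.
Per-issue: Issue I → policyholder; Issue II → policyholder; Issue III → policyholder. The policyholder must prevail on every issue; overall, the policyholder prevails.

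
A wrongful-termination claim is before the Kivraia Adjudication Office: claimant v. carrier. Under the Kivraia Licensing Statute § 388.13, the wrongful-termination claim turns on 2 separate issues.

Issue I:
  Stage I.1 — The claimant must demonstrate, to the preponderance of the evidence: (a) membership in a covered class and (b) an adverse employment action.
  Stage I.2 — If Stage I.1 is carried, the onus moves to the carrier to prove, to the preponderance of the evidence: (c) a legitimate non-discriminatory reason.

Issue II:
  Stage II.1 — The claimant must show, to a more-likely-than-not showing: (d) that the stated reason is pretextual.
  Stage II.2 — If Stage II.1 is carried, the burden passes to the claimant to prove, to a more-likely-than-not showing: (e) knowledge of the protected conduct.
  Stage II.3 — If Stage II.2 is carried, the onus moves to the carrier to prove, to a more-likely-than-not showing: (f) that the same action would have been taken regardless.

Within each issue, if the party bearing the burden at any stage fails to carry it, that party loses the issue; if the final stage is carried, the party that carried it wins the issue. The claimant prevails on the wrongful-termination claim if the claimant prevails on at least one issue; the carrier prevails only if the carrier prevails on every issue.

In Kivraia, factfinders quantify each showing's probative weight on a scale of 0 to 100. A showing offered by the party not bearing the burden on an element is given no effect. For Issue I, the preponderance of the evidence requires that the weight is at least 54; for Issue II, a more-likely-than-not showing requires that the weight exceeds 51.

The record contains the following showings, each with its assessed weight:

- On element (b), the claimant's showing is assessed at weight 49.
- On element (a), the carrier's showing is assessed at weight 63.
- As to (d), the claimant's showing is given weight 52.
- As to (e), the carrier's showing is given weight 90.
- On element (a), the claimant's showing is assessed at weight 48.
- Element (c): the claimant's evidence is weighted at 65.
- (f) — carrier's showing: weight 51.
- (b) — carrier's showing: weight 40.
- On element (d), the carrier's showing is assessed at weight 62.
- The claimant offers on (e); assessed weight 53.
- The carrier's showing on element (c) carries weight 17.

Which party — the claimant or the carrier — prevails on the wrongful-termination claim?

— Issue I —
Stage I.1 — burden on claimant; standard: the preponderance of the evidence (weight is at least 54).
    (a): 48 (carrier's 63 disregarded) < 54 [not met]
    (b): 49 (carrier's 40 disregarded) < 54 [not met]
  Not every element is met, so the claimant fails to carry Stage I.1.
The carrier prevails on this issue.
— Issue II —
Stage II.1 (claimant, a more-likely-than-not showing, weight exceeds 51): (d) 52 (carrier's 62 disregarded) > 51 — meets.
  Stage II.1 carried; the burden remains with the claimant.
Stage II.2 (claimant, a more-likely-than-not showing, weight exceeds 51): (e) 53 (carrier's 90 disregarded) > 51 — meets.
  Stage II.2 carried; the burden shifts to the carrier.
Stage II.3 (carrier, a more-likely-than-not showing, weight exceeds 51): (f) 51 ≤ 51 — fails.
  The carrier does not carry Stage II.3.
The analysis ends at Stage II.3; the claimant prevails on this issue.
Per-issue: Issue I → carrier; Issue II → claimant. The claimant must prevail on at least one issue; overall, the claimant prevails.

claimant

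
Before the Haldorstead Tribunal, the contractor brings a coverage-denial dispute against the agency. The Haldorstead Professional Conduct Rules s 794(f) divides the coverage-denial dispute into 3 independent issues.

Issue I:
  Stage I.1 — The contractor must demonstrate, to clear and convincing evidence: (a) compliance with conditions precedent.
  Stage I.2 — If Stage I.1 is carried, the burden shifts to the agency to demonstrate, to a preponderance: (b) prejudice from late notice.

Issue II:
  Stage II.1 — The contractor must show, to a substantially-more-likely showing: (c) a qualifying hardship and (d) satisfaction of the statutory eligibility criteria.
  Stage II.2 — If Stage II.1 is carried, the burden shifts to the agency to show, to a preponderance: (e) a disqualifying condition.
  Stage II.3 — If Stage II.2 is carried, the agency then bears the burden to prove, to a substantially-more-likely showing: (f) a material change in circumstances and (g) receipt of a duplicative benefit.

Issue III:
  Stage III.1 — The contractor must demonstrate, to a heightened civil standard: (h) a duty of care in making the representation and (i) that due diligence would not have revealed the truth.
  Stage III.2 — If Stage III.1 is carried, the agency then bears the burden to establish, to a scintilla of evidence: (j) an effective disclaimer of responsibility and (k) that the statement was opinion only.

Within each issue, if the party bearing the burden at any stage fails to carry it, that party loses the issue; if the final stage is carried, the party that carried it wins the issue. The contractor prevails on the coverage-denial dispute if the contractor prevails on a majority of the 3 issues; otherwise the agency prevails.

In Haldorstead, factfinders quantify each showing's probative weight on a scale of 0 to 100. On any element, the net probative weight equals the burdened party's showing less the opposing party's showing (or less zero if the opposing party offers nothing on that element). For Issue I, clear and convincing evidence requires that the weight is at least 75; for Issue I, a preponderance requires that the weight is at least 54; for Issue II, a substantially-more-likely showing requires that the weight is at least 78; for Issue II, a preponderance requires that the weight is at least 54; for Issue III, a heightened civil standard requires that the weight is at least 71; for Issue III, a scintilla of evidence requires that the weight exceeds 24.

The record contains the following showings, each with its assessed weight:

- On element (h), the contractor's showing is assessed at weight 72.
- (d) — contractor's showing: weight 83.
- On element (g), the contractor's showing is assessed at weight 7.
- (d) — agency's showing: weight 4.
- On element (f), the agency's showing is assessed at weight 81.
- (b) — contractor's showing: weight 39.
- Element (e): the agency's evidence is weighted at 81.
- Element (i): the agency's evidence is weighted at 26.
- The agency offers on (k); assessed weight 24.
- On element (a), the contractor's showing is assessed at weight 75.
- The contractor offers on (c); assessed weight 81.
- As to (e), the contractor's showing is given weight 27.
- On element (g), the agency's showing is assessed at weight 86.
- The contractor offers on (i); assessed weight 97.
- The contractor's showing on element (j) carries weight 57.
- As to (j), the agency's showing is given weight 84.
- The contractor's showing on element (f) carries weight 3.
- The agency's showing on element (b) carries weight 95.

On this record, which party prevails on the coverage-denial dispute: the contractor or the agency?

— Issue I —
Stage I.1 (contractor, clear and convincing evidence, weight is at least 75): (a) 75 ≥ 75 — meets.
  Stage I.1 carried; the burden shifts to the agency.
Stage I.2 (agency, a preponderance, weight is at least 54): (b) net 95−39=56 ≥ 54 — meets.
  Stage I.2 carried; the final stage is satisfied.
Every stage carried; the agency prevails on this issue.
— Issue II —
Stage II.1 (contractor, a substantially-more-likely showing, weight is at least 78): (c) 81 ≥ 78 — meets; (d) net 83−4=79 ≥ 78 — meets.
  Stage II.1 carried; the burden shifts to the agency.
Stage II.2 (agency, a preponderance, weight is at least 54): (e) net 81−27=54 ≥ 54 — meets.
  Stage II.2 is satisfied; the agency continues to bear the burden.
Stage II.3 (agency, a substantially-more-likely showing, weight is at least 78): (f) net 81−3=78 ≥ 78 — meets; (g) net 86−7=79 ≥ 78 — meets.
  All elements met at the final stage.
With every stage satisfied, the agency prevails on this issue.
— Issue III —
At Stage III.1 the contractor must meet a heightened civil standard (weight is at least 71): on (h) the weight is 72, which does reach 71, so (h) meets the standard; on (i) the weight is 97 less the opposing 26 gives net 71, which does reach 71, so (i) meets the standard.
  Stage III.1 is satisfied; the onus moves to the agency.
At Stage III.2 the agency must meet a scintilla of evidence (weight exceeds 24): on (j) the weight is 84 less the opposing 57 gives net 27, which does exceed 24, so (j) meets the standard; on (k) the weight is 24, ≤ 24, so (k) does not meet the standard.
  The agency does not carry Stage III.2.
So the contractor prevails on this issue.
Per-issue: Issue I → agency; Issue II → agency; Issue III → contractor. The contractor must prevail on a majority of issues; overall, the agency prevails.

agency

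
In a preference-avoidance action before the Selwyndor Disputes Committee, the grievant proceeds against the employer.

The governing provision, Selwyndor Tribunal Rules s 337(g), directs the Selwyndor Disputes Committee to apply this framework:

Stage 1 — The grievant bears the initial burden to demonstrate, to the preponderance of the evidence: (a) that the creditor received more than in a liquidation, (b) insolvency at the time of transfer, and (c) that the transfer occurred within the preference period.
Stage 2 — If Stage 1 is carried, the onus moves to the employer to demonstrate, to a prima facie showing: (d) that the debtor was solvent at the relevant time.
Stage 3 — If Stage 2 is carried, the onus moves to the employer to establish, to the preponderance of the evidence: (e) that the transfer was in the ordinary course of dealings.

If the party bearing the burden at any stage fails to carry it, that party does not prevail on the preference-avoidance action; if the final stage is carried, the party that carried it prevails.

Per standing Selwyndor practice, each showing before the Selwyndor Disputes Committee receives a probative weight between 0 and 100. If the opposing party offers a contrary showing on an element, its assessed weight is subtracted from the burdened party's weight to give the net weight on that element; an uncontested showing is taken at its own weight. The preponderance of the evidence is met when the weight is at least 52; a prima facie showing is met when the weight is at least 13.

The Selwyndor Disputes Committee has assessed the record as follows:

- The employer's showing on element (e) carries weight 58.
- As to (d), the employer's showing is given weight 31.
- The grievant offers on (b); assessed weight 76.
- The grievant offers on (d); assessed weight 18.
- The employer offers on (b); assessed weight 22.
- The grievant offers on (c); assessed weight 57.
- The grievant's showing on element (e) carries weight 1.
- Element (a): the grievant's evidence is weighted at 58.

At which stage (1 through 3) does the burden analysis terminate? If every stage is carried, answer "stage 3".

stage 3

Stage 1 — burden on grievant; standard: the preponderance of the evidence (weight is at least 52).
    (a): 58 ≥ 52 [met]
    (b): 76 − 22 = 54 ≥ 52 [met]
    (c): 57 ≥ 52 [met]
  The grievant carries Stage 1; the employer now bears the burden.
Stage 2 — burden on employer; standard: a prima facie showing (weight is at least 13).
    (d): 31 − 18 = 13 ≥ 13 [met]
  All elements met. The employer retains the burden for Stage 3.
Stage 3 — burden on employer; standard: the preponderance of the evidence (weight is at least 52).
    (e): 58 − 1 = 57 ≥ 52 [met]
  All elements met at the final stage.
All stages carried — the employer prevails.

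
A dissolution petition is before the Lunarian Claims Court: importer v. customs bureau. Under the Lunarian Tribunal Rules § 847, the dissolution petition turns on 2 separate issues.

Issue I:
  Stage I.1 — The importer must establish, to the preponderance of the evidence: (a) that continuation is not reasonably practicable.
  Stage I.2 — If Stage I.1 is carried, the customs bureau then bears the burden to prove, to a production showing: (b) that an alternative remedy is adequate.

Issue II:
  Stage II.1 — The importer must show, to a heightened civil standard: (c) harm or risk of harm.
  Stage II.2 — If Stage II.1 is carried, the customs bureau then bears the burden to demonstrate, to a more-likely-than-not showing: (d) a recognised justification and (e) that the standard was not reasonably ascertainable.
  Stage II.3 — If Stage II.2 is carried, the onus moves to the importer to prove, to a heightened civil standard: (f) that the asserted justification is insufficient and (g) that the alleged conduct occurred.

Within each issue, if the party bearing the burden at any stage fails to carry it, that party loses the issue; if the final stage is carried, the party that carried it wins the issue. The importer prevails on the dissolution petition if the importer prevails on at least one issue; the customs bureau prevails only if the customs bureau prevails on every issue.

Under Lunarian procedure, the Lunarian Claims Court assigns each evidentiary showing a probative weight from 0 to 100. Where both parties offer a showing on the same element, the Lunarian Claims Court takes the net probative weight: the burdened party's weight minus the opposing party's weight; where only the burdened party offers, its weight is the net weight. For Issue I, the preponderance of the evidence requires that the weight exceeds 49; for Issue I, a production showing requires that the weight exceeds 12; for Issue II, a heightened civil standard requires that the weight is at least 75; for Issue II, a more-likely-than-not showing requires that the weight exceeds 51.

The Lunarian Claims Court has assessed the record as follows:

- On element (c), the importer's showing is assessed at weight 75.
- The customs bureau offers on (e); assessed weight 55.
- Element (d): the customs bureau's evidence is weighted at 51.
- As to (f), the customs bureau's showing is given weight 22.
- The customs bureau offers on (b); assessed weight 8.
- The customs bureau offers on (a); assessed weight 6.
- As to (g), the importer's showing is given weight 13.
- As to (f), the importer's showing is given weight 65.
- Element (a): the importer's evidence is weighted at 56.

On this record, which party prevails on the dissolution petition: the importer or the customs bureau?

importer

— Issue I —
At Stage I.1 the importer must meet the preponderance of the evidence (weight exceeds 49): on (a) the weight is 56 less the opposing 6 gives net 50, which does exceed 49, so (a) meets the standard.
  All elements met. The burden passes to the customs bureau.
At Stage I.2 the customs bureau must meet a production showing (weight exceeds 12): on (b) the weight is 8, ≤ 12, so (b) does not meet the standard.
  Not every element is met, so the customs bureau fails to carry Stage I.2.
The importer prevails on this issue.
— Issue II —
Stage II.1 (importer, a heightened civil standard, weight is at least 75): (c) 75 ≥ 75 — meets.
  Stage II.1 carried; the burden shifts to the customs bureau.
Stage II.2 (customs bureau, a more-likely-than-not showing, weight exceeds 51): (d) 51 ≤ 51 — fails; (e) 55 > 51 — meets.
  The customs bureau does not carry Stage II.2.
The analysis ends at Stage II.2; the importer prevails on this issue.
Per-issue: Issue I → importer; Issue II → importer. The importer must prevail on at least one issue; overall, the importer prevails.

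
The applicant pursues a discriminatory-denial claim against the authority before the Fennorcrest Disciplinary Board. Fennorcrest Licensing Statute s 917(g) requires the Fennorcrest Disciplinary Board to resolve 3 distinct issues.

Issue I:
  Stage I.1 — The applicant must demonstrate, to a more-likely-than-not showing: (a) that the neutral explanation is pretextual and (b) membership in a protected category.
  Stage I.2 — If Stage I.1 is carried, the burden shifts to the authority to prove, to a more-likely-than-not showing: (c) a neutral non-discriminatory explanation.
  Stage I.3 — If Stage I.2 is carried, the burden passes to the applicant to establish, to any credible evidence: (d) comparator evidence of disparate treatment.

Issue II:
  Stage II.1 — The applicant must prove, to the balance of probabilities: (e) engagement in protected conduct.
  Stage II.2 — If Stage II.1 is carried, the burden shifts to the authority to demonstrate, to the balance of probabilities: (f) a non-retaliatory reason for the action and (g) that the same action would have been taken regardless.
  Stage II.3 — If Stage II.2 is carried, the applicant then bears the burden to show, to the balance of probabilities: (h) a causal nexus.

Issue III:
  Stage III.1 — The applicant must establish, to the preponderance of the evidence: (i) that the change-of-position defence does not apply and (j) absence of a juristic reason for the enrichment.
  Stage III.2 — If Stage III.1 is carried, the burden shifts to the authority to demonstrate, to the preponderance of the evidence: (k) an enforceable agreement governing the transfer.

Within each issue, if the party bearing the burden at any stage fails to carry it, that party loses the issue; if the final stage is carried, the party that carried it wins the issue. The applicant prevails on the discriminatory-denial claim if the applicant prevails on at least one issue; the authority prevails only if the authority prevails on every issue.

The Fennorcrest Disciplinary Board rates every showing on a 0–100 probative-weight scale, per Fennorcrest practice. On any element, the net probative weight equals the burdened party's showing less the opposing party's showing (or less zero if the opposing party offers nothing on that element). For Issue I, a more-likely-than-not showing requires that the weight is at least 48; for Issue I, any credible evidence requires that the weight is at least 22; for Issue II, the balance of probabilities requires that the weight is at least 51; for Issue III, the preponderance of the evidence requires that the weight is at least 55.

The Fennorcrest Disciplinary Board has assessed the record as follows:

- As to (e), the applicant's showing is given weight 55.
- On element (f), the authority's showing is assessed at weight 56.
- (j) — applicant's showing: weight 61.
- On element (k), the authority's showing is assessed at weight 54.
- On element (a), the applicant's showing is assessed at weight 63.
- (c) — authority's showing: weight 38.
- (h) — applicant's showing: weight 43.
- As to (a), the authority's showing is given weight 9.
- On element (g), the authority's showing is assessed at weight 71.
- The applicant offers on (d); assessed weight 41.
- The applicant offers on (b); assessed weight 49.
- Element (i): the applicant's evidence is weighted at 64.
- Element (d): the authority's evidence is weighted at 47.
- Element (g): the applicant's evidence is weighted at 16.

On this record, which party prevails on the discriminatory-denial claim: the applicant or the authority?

applicant

— Issue I —
Stage I.1 — burden on applicant; standard: a more-likely-than-not showing (weight is at least 48).
    (a): 63 − 9 = 54 ≥ 48 [met]
    (b): 49 ≥ 48 [met]
  The applicant carries Stage I.1; the authority now bears the burden.
Stage I.2 — burden on authority; standard: a more-likely-than-not showing (weight is at least 48).
    (c): 38 < 48 [not met]
  Stage I.2 not carried; the authority fails its burden.
So the applicant prevails on this issue.
— Issue II —
Stage II.1 — burden on applicant; standard: the balance of probabilities (weight is at least 51).
    (e): 55 ≥ 51 [met]
  Stage II.1 is satisfied; the onus moves to the authority.
Stage II.2 — burden on authority; standard: the balance of probabilities (weight is at least 51).
    (f): 56 ≥ 51 [met]
    (g): 71 − 16 = 55 ≥ 51 [met]
  All elements met. The burden passes to the applicant.
Stage II.3 — burden on applicant; standard: the balance of probabilities (weight is at least 51).
    (h): 43 < 51 [not met]
  Not every element is met, so the applicant fails to carry Stage II.3.
The authority prevails on this issue.
— Issue III —
Stage III.1 (applicant, the preponderance of the evidence, weight is at least 55): (i) 64 ≥ 55 — meets; (j) 61 ≥ 55 — meets.
  All elements met. The burden passes to the authority.
Stage III.2 (authority, the preponderance of the evidence, weight is at least 55): (k) 54 < 55 — fails.
  The authority does not carry Stage III.2.
The applicant prevails on this issue.
Per-issue: Issue I → applicant; Issue II → authority; Issue III → applicant. The applicant must prevail on at least one issue; overall, the applicant prevails.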